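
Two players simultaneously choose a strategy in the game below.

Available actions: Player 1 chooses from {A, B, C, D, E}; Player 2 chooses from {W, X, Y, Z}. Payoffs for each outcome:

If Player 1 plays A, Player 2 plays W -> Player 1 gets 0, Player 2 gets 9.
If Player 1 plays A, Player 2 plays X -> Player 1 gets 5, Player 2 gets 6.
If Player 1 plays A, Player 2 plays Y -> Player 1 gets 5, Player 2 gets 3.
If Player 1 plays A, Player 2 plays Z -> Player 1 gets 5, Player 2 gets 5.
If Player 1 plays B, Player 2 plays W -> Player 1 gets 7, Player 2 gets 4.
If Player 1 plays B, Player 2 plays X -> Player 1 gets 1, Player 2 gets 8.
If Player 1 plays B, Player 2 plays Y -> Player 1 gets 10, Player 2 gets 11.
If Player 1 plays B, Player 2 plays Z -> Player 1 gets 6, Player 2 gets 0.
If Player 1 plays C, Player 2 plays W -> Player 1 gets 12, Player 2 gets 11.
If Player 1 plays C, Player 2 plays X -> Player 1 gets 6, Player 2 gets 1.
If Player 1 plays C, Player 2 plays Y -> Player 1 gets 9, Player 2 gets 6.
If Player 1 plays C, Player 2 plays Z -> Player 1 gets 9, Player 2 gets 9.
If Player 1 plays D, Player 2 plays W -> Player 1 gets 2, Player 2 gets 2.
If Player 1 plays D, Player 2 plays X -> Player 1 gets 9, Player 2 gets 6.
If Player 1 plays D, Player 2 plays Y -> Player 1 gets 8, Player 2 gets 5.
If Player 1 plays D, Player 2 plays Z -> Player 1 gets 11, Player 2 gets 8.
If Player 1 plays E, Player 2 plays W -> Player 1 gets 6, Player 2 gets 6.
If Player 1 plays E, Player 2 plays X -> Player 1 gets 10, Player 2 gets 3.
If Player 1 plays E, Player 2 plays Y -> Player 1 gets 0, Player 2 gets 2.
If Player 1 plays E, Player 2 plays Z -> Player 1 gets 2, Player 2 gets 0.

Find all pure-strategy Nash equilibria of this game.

Player 1 against W: payoffs 0, 7, 12, 2, 6 → best response C.
Player 1 against X: payoffs 5, 1, 6, 9, 10 → best response E.
Player 1 against Y: payoffs 5, 10, 9, 8, 0 → best response B.
Player 1 against Z: payoffs 5, 6, 9, 11, 2 → best response D.
Player 2 against A: payoffs 9, 6, 3, 5 → best response W.
Player 2 against B: payoffs 4, 8, 11, 0 → best response Y.
Player 2 against C: payoffs 11, 1, 6, 9 → best response W.
Player 2 against D: payoffs 2, 6, 5, 8 → best response Z.
Player 2 against E: payoffs 6, 3, 2, 0 → best response W.
Mutual best responses: (B, Y); (C, W); (D, Z).

The pure Nash equilibria are (B, Y); (C, W); (D, Z).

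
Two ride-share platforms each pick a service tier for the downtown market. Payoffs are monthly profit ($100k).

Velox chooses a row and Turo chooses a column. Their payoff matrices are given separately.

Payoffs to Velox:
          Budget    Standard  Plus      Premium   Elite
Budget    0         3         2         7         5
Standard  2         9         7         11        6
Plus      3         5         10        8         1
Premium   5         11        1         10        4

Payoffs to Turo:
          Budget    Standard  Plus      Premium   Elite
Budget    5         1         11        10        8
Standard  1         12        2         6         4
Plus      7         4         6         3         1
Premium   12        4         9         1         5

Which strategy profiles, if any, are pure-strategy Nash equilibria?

Velox against Budget: payoffs 0, 2, 3, 5 → best response Premium.
Velox against Standard: payoffs 3, 9, 5, 11 → best response Premium.
Velox against Plus: payoffs 2, 7, 10, 1 → best response Plus.
Velox against Premium: payoffs 7, 11, 8, 10 → best response Standard.
Velox against Elite: payoffs 5, 6, 1, 4 → best response Standard.
Turo against Budget: payoffs 5, 1, 11, 10, 8 → best response Plus.
Turo against Standard: payoffs 1, 12, 2, 6, 4 → best response Standard.
Turo against Plus: payoffs 7, 4, 6, 3, 1 → best response Budget.
Turo against Premium: payoffs 12, 4, 9, 1, 5 → best response Budget.
Mutual best responses: (Premium, Budget).

(Premium, Budget)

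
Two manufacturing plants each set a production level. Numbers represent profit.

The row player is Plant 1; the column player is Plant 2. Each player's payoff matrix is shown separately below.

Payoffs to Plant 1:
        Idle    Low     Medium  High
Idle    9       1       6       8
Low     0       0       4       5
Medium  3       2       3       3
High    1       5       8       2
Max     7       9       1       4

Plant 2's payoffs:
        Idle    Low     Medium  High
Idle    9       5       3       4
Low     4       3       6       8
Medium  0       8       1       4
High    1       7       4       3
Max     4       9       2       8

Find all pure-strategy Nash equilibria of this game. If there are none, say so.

The pure Nash equilibria are (Idle, Idle); (Max, Low).

Plant 1 against Idle: payoffs 9, 0, 3, 1, 7 → best response Idle.
Plant 1 against Low: payoffs 1, 0, 2, 5, 9 → best response Max.
Plant 1 against Medium: payoffs 6, 4, 3, 8, 1 → best response High.
Plant 1 against High: payoffs 8, 5, 3, 2, 4 → best response Idle.
Plant 2 against Idle: payoffs 9, 5, 3, 4 → best response Idle.
Plant 2 against Low: payoffs 4, 3, 6, 8 → best response High.
Plant 2 against Medium: payoffs 0, 8, 1, 4 → best response Low.
Plant 2 against High: payoffs 1, 7, 4, 3 → best response Low.
Plant 2 against Max: payoffs 4, 9, 2, 8 → best response Low.
Mutual best responses: (Idle, Idle); (Max, Low).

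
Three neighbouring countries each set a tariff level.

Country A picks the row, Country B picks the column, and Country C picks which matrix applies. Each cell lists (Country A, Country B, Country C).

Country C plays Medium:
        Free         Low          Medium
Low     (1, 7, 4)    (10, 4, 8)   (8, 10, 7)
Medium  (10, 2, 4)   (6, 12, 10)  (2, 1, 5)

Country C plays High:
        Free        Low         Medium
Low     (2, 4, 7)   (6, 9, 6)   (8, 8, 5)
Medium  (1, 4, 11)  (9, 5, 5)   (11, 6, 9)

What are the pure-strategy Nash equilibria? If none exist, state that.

Country A against (Free, Medium): payoffs 1, 10 → best response Medium.
Country A against (Free, High): payoffs 2, 1 → best response Low.
Country A against (Low, Medium): payoffs 10, 6 → best response Low.
Country A against (Low, High): payoffs 6, 9 → best response Medium.
Country A against (Medium, Medium): payoffs 8, 2 → best response Low.
Country A against (Medium, High): payoffs 8, 11 → best response Medium.
Country B against (Low, Medium): payoffs 7, 4, 10 → best response Medium.
Country B against (Low, High): payoffs 4, 9, 8 → best response Low.
Country B against (Medium, Medium): payoffs 2, 12, 1 → best response Low.
Country B against (Medium, High): payoffs 4, 5, 6 → best response Medium.
Country C against (Low, Free): payoffs 4, 7 → best response High.
Country C against (Low, Low): payoffs 8, 6 → best response Medium.
Country C against (Low, Medium): payoffs 7, 5 → best response Medium.
Country C against (Medium, Free): payoffs 4, 11 → best response High.
Country C against (Medium, Low): payoffs 10, 5 → best response Medium.
Country C against (Medium, Medium): payoffs 5, 9 → best response High.
Mutual best responses: (Low, Medium, Medium); (Medium, Medium, High).

(Low, Medium, Medium); (Medium, Medium, High)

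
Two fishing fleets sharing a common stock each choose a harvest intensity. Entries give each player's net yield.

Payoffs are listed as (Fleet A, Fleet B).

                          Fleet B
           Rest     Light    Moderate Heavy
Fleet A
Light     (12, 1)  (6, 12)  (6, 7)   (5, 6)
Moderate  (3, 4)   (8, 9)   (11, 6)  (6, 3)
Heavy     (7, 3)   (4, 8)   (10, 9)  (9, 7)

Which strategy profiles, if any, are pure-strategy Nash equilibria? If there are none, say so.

For each player, find the best response to each opponent profile; mutual best responses are the pure NE.
Fleet A against Rest: payoffs 12, 3, 7 → best response Light.
Fleet A against Light: payoffs 6, 8, 4 → best response Moderate.
Fleet A against Moderate: payoffs 6, 11, 10 → best response Moderate.
Fleet A against Heavy: payoffs 5, 6, 9 → best response Heavy.
Fleet B against Light: payoffs 1, 12, 7, 6 → best response Light.
Fleet B against Moderate: payoffs 4, 9, 6, 3 → best response Light.
Fleet B against Heavy: payoffs 3, 8, 9, 7 → best response Moderate.
Mutual best responses: (Moderate, Light).

(Moderate, Light)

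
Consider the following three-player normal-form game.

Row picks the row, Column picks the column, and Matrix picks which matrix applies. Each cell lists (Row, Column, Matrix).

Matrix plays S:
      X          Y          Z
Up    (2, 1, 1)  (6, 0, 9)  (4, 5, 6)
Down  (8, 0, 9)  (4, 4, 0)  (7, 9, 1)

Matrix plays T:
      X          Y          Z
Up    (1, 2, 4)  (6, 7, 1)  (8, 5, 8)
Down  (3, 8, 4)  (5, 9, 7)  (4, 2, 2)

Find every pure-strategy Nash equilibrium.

There is no pure-strategy Nash equilibrium.

(Up, X, S): Row can switch to Down (2 → 8). Not NE.
(Up, X, T): Row can switch to Down (1 → 3). Not NE.
(Up, Y, S): Column can switch to X (0 → 1). Not NE.
(Up, Y, T): Matrix can switch to S (1 → 9). Not NE.
(Up, Z, S): Row can switch to Down (4 → 7). Not NE.
(Up, Z, T): Column can switch to Y (5 → 7). Not NE.
(Down, X, S): Column can switch to Y (0 → 4). Not NE.
(Down, X, T): Column can switch to Y (8 → 9). Not NE.
(Down, Y, S): Row can switch to Up (4 → 6). Not NE.
(Down, Y, T): Row can switch to Up (5 → 6). Not NE.
(The remaining 2 profiles each have a profitable deviation by the same check.)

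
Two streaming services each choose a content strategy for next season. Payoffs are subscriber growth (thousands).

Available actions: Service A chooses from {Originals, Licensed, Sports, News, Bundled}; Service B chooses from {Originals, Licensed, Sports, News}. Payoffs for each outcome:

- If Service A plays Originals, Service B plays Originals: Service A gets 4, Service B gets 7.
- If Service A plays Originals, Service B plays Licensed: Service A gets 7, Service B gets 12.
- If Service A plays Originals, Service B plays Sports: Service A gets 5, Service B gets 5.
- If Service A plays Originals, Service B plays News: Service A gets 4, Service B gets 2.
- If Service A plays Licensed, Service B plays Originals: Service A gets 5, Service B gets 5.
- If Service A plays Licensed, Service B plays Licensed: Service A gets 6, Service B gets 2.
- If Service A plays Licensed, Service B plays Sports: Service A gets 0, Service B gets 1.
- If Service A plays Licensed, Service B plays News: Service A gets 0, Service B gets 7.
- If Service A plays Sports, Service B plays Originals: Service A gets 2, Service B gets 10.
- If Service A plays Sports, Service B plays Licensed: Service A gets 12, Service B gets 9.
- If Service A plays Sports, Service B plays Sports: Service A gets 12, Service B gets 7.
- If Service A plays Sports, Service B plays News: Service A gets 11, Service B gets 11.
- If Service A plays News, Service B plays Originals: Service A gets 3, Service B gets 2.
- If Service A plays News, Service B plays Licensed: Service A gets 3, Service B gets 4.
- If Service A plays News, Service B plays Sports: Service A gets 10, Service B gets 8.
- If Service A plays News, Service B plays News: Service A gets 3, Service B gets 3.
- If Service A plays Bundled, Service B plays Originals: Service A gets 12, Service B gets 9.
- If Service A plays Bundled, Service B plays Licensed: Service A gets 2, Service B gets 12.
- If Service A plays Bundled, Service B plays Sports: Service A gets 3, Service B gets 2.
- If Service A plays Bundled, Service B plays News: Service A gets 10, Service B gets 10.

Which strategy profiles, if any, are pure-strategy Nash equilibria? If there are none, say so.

(Sports, News)

(Originals, Originals): Service A can switch to Licensed (4 → 5). Not NE.
(Originals, Licensed): Service A can switch to Sports (7 → 12). Not NE.
(Originals, Sports): Service A can switch to Sports (5 → 12). Not NE.
(Originals, News): Service A can switch to Sports (4 → 11). Not NE.
(Licensed, Originals): Service A can switch to Bundled (5 → 12). Not NE.
(Licensed, Licensed): Service A can switch to Originals (6 → 7). Not NE.
(Licensed, Sports): Service A can switch to Originals (0 → 5). Not NE.
(Licensed, News): Service A can switch to Originals (0 → 4). Not NE.
(Sports, Originals): Service A can switch to Originals (2 → 4). Not NE.
(Sports, Licensed): Service B can switch to Originals (9 → 10). Not NE.
(Sports, News): Service A gets 11, best alternative 10; Service B gets 11, best alternative 10. No profitable deviation — NE.
(The remaining 9 profiles each have a profitable deviation by the same check.)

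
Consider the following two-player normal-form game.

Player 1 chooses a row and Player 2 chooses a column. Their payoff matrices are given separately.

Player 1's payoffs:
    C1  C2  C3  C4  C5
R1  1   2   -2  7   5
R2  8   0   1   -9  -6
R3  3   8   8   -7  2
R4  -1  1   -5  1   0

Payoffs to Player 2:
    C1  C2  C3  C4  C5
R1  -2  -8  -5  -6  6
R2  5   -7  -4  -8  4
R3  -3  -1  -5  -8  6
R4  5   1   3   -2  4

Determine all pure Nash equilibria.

For each player, find the best response to each opponent profile; mutual best responses are the pure NE.
Player 1 against C1: payoffs 1, 8, 3, -1 → best response R2.
Player 1 against C2: payoffs 2, 0, 8, 1 → best response R3.
Player 1 against C3: payoffs -2, 1, 8, -5 → best response R3.
Player 1 against C4: payoffs 7, -9, -7, 1 → best response R1.
Player 1 against C5: payoffs 5, -6, 2, 0 → best response R1.
Player 2 against R1: payoffs -2, -8, -5, -6, 6 → best response C5.
Player 2 against R2: payoffs 5, -7, -4, -8, 4 → best response C1.
Player 2 against R3: payoffs -3, -1, -5, -8, 6 → best response C5.
Player 2 against R4: payoffs 5, 1, 3, -2, 4 → best response C1.
Mutual best responses: (R1, C5); (R2, C1).

(R1, C5); (R2, C1)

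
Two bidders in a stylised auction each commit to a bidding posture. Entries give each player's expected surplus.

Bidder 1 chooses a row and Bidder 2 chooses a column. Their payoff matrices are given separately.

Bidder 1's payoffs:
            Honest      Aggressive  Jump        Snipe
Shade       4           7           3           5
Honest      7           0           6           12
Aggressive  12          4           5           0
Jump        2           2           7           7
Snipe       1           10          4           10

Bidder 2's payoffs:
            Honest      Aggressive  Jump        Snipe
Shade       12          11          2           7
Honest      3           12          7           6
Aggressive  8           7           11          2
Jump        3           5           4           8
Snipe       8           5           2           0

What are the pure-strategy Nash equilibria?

none

(Shade, Honest): Bidder 1 can switch to Honest (4 → 7). Not NE.
(Shade, Aggressive): Bidder 1 can switch to Snipe (7 → 10). Not NE.
(Shade, Jump): Bidder 1 can switch to Honest (3 → 6). Not NE.
(Shade, Snipe): Bidder 1 can switch to Honest (5 → 12). Not NE.
(Honest, Honest): Bidder 1 can switch to Aggressive (7 → 12). Not NE.
(Honest, Aggressive): Bidder 1 can switch to Shade (0 → 7). Not NE.
(The remaining 14 profiles each have a profitable deviation by the same check.)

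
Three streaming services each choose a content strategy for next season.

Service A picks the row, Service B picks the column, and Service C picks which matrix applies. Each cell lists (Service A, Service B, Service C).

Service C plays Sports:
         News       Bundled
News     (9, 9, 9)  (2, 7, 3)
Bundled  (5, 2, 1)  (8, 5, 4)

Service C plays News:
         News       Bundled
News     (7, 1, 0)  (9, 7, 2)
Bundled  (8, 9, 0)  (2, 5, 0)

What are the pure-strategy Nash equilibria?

Service A against (News, Sports): payoffs 9, 5 → best response News.
Service A against (News, News): payoffs 7, 8 → best response Bundled.
Service A against (Bundled, Sports): payoffs 2, 8 → best response Bundled.
Service A against (Bundled, News): payoffs 9, 2 → best response News.
Service B against (News, Sports): payoffs 9, 7 → best response News.
Service B against (News, News): payoffs 1, 7 → best response Bundled.
Service B against (Bundled, Sports): payoffs 2, 5 → best response Bundled.
Service B against (Bundled, News): payoffs 9, 5 → best response News.
Service C against (News, News): payoffs 9, 0 → best response Sports.
Service C against (News, Bundled): payoffs 3, 2 → best response Sports.
Service C against (Bundled, News): payoffs 1, 0 → best response Sports.
Service C against (Bundled, Bundled): payoffs 4, 0 → best response Sports.
Mutual best responses: (News, News, Sports); (Bundled, Bundled, Sports).

Pure-strategy Nash equilibria: (News, News, Sports), (Bundled, Bundled, Sports)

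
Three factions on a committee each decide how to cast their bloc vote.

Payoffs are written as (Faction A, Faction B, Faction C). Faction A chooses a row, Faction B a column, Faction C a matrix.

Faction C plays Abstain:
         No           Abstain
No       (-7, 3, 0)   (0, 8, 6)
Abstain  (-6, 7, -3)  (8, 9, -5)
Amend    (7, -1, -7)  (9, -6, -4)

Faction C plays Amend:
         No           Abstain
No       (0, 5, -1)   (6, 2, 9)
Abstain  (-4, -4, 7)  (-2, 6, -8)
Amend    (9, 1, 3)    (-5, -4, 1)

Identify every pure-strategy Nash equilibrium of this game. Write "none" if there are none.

(Amend, No, Amend)

Check each profile: it is a Nash equilibrium iff no player can strictly gain by switching unilaterally.
(No, No, Abstain): Faction A can switch to Abstain (-7 → -6). Not NE.
(No, No, Amend): Faction A can switch to Amend (0 → 9). Not NE.
(No, Abstain, Abstain): Faction A can switch to Abstain (0 → 8). Not NE.
(No, Abstain, Amend): Faction B can switch to No (2 → 5). Not NE.
(Abstain, No, Abstain): Faction A can switch to Amend (-6 → 7). Not NE.
(Abstain, No, Amend): Faction A can switch to No (-4 → 0). Not NE.
(Abstain, Abstain, Abstain): Faction A can switch to Amend (8 → 9). Not NE.
(Abstain, Abstain, Amend): Faction A can switch to No (-2 → 6). Not NE.
(Amend, No, Abstain): Faction C can switch to Amend (-7 → 3). Not NE.
(Amend, No, Amend): Faction A gets 9, best alternative 0; Faction B gets 1, best alternative -4; Faction C gets 3, best alternative -7. No profitable deviation — NE.
(Amend, Abstain, Abstain): Faction B can switch to No (-6 → -1). Not NE.
(The remaining 1 profile has a profitable deviation by the same check.)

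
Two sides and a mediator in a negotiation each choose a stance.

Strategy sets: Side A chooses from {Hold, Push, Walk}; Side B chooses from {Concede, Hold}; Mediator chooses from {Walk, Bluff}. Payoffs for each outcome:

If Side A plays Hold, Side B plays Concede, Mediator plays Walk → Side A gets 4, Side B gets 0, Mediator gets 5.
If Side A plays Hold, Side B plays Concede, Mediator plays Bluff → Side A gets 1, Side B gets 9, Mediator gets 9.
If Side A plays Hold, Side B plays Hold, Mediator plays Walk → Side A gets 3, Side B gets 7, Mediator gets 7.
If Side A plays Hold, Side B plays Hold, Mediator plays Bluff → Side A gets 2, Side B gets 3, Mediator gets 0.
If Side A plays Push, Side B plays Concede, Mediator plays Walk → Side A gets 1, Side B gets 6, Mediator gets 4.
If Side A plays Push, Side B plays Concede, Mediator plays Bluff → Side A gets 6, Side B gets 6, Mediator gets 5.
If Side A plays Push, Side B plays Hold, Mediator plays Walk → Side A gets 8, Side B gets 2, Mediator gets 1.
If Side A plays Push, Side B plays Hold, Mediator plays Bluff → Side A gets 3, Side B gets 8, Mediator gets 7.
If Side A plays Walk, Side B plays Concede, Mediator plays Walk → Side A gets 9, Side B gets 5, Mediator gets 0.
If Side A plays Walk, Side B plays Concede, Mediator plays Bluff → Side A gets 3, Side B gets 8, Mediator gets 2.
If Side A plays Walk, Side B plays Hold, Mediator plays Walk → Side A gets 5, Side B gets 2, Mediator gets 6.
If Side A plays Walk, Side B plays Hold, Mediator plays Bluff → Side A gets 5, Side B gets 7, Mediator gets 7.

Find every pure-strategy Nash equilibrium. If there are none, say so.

Side A against (Concede, Walk): payoffs 4, 1, 9 → best response Walk.
Side A against (Concede, Bluff): payoffs 1, 6, 3 → best response Push.
Side A against (Hold, Walk): payoffs 3, 8, 5 → best response Push.
Side A against (Hold, Bluff): payoffs 2, 3, 5 → best response Walk.
Side B against (Hold, Walk): payoffs 0, 7 → best response Hold.
Side B against (Hold, Bluff): payoffs 9, 3 → best response Concede.
Side B against (Push, Walk): payoffs 6, 2 → best response Concede.
Side B against (Push, Bluff): payoffs 6, 8 → best response Hold.
Side B against (Walk, Walk): payoffs 5, 2 → best response Concede.
Side B against (Walk, Bluff): payoffs 8, 7 → best response Concede.
Mediator against (Hold, Concede): payoffs 5, 9 → best response Bluff.
Mediator against (Hold, Hold): payoffs 7, 0 → best response Walk.
Mediator against (Push, Concede): payoffs 4, 5 → best response Bluff.
Mediator against (Push, Hold): payoffs 1, 7 → best response Bluff.
Mediator against (Walk, Concede): payoffs 0, 2 → best response Bluff.
Mediator against (Walk, Hold): payoffs 6, 7 → best response Bluff.
No profile is a mutual best response for all players.

There is no pure-strategy Nash equilibrium.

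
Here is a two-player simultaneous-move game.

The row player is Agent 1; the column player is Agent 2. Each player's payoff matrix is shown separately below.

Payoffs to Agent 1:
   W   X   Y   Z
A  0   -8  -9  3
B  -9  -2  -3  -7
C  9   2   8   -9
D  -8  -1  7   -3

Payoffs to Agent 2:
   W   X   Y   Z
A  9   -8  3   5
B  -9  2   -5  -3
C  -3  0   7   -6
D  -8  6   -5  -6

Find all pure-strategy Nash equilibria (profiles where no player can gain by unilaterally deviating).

(C, Y)

(A, W): Agent 1 can switch to C (0 → 9). Not NE.
(A, X): Agent 1 can switch to B (-8 → -2). Not NE.
(A, Y): Agent 1 can switch to B (-9 → -3). Not NE.
(A, Z): Agent 2 can switch to W (5 → 9). Not NE.
(B, W): Agent 1 can switch to A (-9 → 0). Not NE.
(B, X): Agent 1 can switch to C (-2 → 2). Not NE.
(B, Y): Agent 1 can switch to C (-3 → 8). Not NE.
(B, Z): Agent 1 can switch to A (-7 → 3). Not NE.
(C, W): Agent 2 can switch to X (-3 → 0). Not NE.
(C, X): Agent 2 can switch to Y (0 → 7). Not NE.
(C, Y): Agent 1 gets 8, best alternative 7; Agent 2 gets 7, best alternative 0. No profitable deviation — NE.
(C, Z): Agent 1 can switch to A (-9 → 3). Not NE.
(D, W): Agent 1 can switch to A (-8 → 0). Not NE.
(The remaining 3 profiles each have a profitable deviation by the same check.)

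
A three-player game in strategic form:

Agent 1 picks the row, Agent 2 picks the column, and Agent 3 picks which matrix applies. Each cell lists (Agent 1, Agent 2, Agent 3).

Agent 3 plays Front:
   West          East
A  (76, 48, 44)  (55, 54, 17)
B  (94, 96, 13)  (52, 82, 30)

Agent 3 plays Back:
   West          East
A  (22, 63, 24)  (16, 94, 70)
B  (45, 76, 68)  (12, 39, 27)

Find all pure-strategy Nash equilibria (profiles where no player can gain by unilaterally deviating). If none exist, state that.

(A, East, Back) and (B, West, Back)

For each player, find the best response to each opponent profile; mutual best responses are the pure NE.
Agent 1 against (West, Front): payoffs 76, 94 → best response B.
Agent 1 against (West, Back): payoffs 22, 45 → best response B.
Agent 1 against (East, Front): payoffs 55, 52 → best response A.
Agent 1 against (East, Back): payoffs 16, 12 → best response A.
Agent 2 against (A, Front): payoffs 48, 54 → best response East.
Agent 2 against (A, Back): payoffs 63, 94 → best response East.
Agent 2 against (B, Front): payoffs 96, 82 → best response West.
Agent 2 against (B, Back): payoffs 76, 39 → best response West.
Agent 3 against (A, West): payoffs 44, 24 → best response Front.
Agent 3 against (A, East): payoffs 17, 70 → best response Back.
Agent 3 against (B, West): payoffs 13, 68 → best response Back.
Agent 3 against (B, East): payoffs 30, 27 → best response Front.
Mutual best responses: (A, East, Back); (B, West, Back).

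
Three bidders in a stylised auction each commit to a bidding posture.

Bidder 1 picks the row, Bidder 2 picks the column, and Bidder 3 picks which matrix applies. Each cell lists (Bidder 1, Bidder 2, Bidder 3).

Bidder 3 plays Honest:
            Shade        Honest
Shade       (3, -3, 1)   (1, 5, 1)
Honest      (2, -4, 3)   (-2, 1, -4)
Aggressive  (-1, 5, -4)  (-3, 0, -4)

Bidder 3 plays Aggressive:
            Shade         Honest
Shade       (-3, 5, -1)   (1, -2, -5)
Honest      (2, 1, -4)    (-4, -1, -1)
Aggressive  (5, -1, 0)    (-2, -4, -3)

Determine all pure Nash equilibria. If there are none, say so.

The pure Nash equilibria are (Shade, Honest, Honest), (Aggressive, Shade, Aggressive).

(Shade, Shade, Honest): Bidder 2 can switch to Honest (-3 → 5). Not NE.
(Shade, Shade, Aggressive): Bidder 1 can switch to Honest (-3 → 2). Not NE.
(Shade, Honest, Honest): Bidder 1 gets 1, best alternative -2; Bidder 2 gets 5, best alternative -3; Bidder 3 gets 1, best alternative -5. No profitable deviation — NE.
(Shade, Honest, Aggressive): Bidder 2 can switch to Shade (-2 → 5). Not NE.
(Honest, Shade, Honest): Bidder 1 can switch to Shade (2 → 3). Not NE.
(Honest, Shade, Aggressive): Bidder 1 can switch to Aggressive (2 → 5). Not NE.
(Honest, Honest, Honest): Bidder 1 can switch to Shade (-2 → 1). Not NE.
(Aggressive, Shade, Aggressive): Bidder 1 gets 5, best alternative 2; Bidder 2 gets -1, best alternative -4; Bidder 3 gets 0, best alternative -4. No profitable deviation — NE.
(The remaining 4 profiles each have a profitable deviation by the same check.)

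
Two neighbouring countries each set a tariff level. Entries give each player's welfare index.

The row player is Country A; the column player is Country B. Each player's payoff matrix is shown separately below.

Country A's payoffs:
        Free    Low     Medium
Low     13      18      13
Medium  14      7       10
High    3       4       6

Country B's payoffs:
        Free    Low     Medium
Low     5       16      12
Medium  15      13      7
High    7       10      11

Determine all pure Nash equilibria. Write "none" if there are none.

The pure Nash equilibria are (Low, Low), (Medium, Free).

For each player, find the best response to each opponent profile; mutual best responses are the pure NE.
Country A against Free: payoffs 13, 14, 3 → best response Medium.
Country A against Low: payoffs 18, 7, 4 → best response Low.
Country A against Medium: payoffs 13, 10, 6 → best response Low.
Country B against Low: payoffs 5, 16, 12 → best response Low.
Country B against Medium: payoffs 15, 13, 7 → best response Free.
Country B against High: payoffs 7, 10, 11 → best response Medium.
Mutual best responses: (Low, Low); (Medium, Free).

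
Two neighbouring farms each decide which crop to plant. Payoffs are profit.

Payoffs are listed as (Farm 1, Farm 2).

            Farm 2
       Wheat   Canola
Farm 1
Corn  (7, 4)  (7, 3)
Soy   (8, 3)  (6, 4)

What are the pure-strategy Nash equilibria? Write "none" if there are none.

No pure-strategy Nash equilibrium.

Farm 1 against Wheat: payoffs 7, 8 → best response Soy.
Farm 1 against Canola: payoffs 7, 6 → best response Corn.
Farm 2 against Corn: payoffs 4, 3 → best response Wheat.
Farm 2 against Soy: payoffs 3, 4 → best response Canola.
No profile is a mutual best response for all players.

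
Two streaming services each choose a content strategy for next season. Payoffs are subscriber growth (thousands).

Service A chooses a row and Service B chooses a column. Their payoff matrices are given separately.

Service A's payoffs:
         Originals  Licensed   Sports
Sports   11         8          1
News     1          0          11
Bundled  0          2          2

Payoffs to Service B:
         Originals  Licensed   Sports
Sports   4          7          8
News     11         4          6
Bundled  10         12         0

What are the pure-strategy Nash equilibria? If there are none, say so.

none

For each player, find the best response to each opponent profile; mutual best responses are the pure NE.
Service A against Originals: payoffs 11, 1, 0 → best response Sports.
Service A against Licensed: payoffs 8, 0, 2 → best response Sports.
Service A against Sports: payoffs 1, 11, 2 → best response News.
Service B against Sports: payoffs 4, 7, 8 → best response Sports.
Service B against News: payoffs 11, 4, 6 → best response Originals.
Service B against Bundled: payoffs 10, 12, 0 → best response Licensed.
No profile is a mutual best response for all players.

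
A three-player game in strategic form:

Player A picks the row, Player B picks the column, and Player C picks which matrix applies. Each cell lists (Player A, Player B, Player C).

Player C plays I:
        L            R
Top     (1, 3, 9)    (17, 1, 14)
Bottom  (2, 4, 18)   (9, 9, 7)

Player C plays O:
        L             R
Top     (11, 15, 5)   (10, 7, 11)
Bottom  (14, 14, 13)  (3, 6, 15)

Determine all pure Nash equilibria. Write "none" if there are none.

This game has no pure Nash equilibrium.

Mark each player's best response to every combination of opponents' strategies; a profile where every player is best-responding is a pure Nash equilibrium.
Player A against (L, I): payoffs 1, 2 → best response Bottom.
Player A against (L, O): payoffs 11, 14 → best response Bottom.
Player A against (R, I): payoffs 17, 9 → best response Top.
Player A against (R, O): payoffs 10, 3 → best response Top.
Player B against (Top, I): payoffs 3, 1 → best response L.
Player B against (Top, O): payoffs 15, 7 → best response L.
Player B against (Bottom, I): payoffs 4, 9 → best response R.
Player B against (Bottom, O): payoffs 14, 6 → best response L.
Player C against (Top, L): payoffs 9, 5 → best response I.
Player C against (Top, R): payoffs 14, 11 → best response I.
Player C against (Bottom, L): payoffs 18, 13 → best response I.
Player C against (Bottom, R): payoffs 7, 15 → best response O.
No profile is a mutual best response for all players.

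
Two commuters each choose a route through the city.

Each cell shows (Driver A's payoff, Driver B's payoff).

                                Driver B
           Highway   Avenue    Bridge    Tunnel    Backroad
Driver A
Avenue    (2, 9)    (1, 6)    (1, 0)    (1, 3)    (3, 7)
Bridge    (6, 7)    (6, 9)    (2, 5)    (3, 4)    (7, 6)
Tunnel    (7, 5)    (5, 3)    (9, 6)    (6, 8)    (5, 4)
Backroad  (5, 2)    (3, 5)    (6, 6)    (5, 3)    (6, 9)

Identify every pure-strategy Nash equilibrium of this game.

Driver A against Highway: payoffs 2, 6, 7, 5 → best response Tunnel.
Driver A against Avenue: payoffs 1, 6, 5, 3 → best response Bridge.
Driver A against Bridge: payoffs 1, 2, 9, 6 → best response Tunnel.
Driver A against Tunnel: payoffs 1, 3, 6, 5 → best response Tunnel.
Driver A against Backroad: payoffs 3, 7, 5, 6 → best response Bridge.
Driver B against Avenue: payoffs 9, 6, 0, 3, 7 → best response Highway.
Driver B against Bridge: payoffs 7, 9, 5, 4, 6 → best response Avenue.
Driver B against Tunnel: payoffs 5, 3, 6, 8, 4 → best response Tunnel.
Driver B against Backroad: payoffs 2, 5, 6, 3, 9 → best response Backroad.
Mutual best responses: (Bridge, Avenue); (Tunnel, Tunnel).

(Bridge, Avenue); (Tunnel, Tunnel)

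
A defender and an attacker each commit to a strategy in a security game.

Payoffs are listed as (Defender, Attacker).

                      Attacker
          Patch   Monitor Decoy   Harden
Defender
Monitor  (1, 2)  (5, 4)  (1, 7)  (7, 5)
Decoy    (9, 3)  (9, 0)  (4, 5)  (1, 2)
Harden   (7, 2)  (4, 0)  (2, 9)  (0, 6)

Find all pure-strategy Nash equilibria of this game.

(Decoy, Decoy)

Defender against Patch: payoffs 1, 9, 7 → best response Decoy.
Defender against Monitor: payoffs 5, 9, 4 → best response Decoy.
Defender against Decoy: payoffs 1, 4, 2 → best response Decoy.
Defender against Harden: payoffs 7, 1, 0 → best response Monitor.
Attacker against Monitor: payoffs 2, 4, 7, 5 → best response Decoy.
Attacker against Decoy: payoffs 3, 0, 5, 2 → best response Decoy.
Attacker against Harden: payoffs 2, 0, 9, 6 → best response Decoy.
Mutual best responses: (Decoy, Decoy).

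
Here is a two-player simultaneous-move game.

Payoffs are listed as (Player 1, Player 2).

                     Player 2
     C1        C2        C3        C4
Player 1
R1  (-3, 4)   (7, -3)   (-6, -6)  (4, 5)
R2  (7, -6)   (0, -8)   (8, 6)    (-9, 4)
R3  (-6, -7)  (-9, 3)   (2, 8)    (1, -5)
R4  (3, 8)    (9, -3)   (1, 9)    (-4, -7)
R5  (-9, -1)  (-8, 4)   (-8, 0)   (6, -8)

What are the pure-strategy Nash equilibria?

Player 1 against C1: payoffs -3, 7, -6, 3, -9 → best response R2.
Player 1 against C2: payoffs 7, 0, -9, 9, -8 → best response R4.
Player 1 against C3: payoffs -6, 8, 2, 1, -8 → best response R2.
Player 1 against C4: payoffs 4, -9, 1, -4, 6 → best response R5.
Player 2 against R1: payoffs 4, -3, -6, 5 → best response C4.
Player 2 against R2: payoffs -6, -8, 6, 4 → best response C3.
Player 2 against R3: payoffs -7, 3, 8, -5 → best response C3.
Player 2 against R4: payoffs 8, -3, 9, -7 → best response C3.
Player 2 against R5: payoffs -1, 4, 0, -8 → best response C2.
Mutual best responses: (R2, C3).

The unique pure-strategy Nash equilibrium is (R2, C3).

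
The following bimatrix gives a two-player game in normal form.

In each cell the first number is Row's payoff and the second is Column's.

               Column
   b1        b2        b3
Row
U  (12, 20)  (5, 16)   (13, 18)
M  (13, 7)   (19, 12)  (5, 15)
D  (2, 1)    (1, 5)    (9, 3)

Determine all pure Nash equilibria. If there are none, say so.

Mark each player's best response to every combination of opponents' strategies; a profile where every player is best-responding is a pure Nash equilibrium.
Row against b1: payoffs 12, 13, 2 → best response M.
Row against b2: payoffs 5, 19, 1 → best response M.
Row against b3: payoffs 13, 5, 9 → best response U.
Column against U: payoffs 20, 16, 18 → best response b1.
Column against M: payoffs 7, 12, 15 → best response b3.
Column against D: payoffs 1, 5, 3 → best response b2.
No profile is a mutual best response for all players.

This game has no pure Nash equilibrium.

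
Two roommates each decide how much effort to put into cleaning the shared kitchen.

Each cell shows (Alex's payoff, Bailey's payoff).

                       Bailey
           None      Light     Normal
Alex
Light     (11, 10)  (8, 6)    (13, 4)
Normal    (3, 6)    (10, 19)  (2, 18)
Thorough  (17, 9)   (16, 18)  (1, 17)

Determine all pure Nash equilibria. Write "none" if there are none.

(Light, None): Alex can switch to Thorough (11 → 17). Not NE.
(Light, Light): Alex can switch to Normal (8 → 10). Not NE.
(Light, Normal): Bailey can switch to None (4 → 10). Not NE.
(Normal, None): Alex can switch to Light (3 → 11). Not NE.
(Normal, Light): Alex can switch to Thorough (10 → 16). Not NE.
(Normal, Normal): Alex can switch to Light (2 → 13). Not NE.
(Thorough, Light): Alex gets 16, best alternative 10; Bailey gets 18, best alternative 17. No profitable deviation — NE.
(The remaining 2 profiles each have a profitable deviation by the same check.)

(Thorough, Light)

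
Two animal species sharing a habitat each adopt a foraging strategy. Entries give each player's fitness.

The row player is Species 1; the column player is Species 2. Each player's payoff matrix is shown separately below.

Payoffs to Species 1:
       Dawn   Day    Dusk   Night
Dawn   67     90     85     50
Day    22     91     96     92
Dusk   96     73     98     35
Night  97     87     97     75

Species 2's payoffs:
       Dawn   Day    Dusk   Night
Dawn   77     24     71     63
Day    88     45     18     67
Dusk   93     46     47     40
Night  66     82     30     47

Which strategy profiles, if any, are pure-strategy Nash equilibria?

There is no pure-strategy Nash equilibrium.

(Dawn, Dawn): Species 1 can switch to Dusk (67 → 96). Not NE.
(Dawn, Day): Species 1 can switch to Day (90 → 91). Not NE.
(Dawn, Dusk): Species 1 can switch to Day (85 → 96). Not NE.
(Dawn, Night): Species 1 can switch to Day (50 → 92). Not NE.
(Day, Dawn): Species 1 can switch to Dawn (22 → 67). Not NE.
(Day, Day): Species 2 can switch to Dawn (45 → 88). Not NE.
(Day, Dusk): Species 1 can switch to Dusk (96 → 98). Not NE.
(Day, Night): Species 2 can switch to Dawn (67 → 88). Not NE.
(Dusk, Dawn): Species 1 can switch to Night (96 → 97). Not NE.
(Dusk, Day): Species 1 can switch to Dawn (73 → 90). Not NE.
(The remaining 6 profiles each have a profitable deviation by the same check.)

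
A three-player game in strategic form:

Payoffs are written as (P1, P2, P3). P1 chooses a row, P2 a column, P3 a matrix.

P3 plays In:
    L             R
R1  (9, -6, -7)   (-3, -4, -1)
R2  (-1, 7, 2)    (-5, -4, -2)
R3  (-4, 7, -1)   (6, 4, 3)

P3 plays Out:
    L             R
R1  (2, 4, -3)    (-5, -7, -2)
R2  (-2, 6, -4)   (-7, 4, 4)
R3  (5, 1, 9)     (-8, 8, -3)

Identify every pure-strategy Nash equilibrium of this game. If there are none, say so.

No pure-strategy Nash equilibrium.

P1 against (L, In): payoffs 9, -1, -4 → best response R1.
P1 against (L, Out): payoffs 2, -2, 5 → best response R3.
P1 against (R, In): payoffs -3, -5, 6 → best response R3.
P1 against (R, Out): payoffs -5, -7, -8 → best response R1.
P2 against (R1, In): payoffs -6, -4 → best response R.
P2 against (R1, Out): payoffs 4, -7 → best response L.
P2 against (R2, In): payoffs 7, -4 → best response L.
P2 against (R2, Out): payoffs 6, 4 → best response L.
P2 against (R3, In): payoffs 7, 4 → best response L.
P2 against (R3, Out): payoffs 1, 8 → best response R.
P3 against (R1, L): payoffs -7, -3 → best response Out.
P3 against (R1, R): payoffs -1, -2 → best response In.
P3 against (R2, L): payoffs 2, -4 → best response In.
P3 against (R2, R): payoffs -2, 4 → best response Out.
P3 against (R3, L): payoffs -1, 9 → best response Out.
P3 against (R3, R): payoffs 3, -3 → best response In.
No profile is a mutual best response for all players.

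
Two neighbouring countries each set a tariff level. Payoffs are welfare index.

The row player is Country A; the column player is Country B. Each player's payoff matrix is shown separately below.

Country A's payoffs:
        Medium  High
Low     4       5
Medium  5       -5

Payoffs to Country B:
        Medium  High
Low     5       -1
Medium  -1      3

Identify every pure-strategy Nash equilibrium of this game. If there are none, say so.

There is no pure-strategy Nash equilibrium.

Country A against Medium: payoffs 4, 5 → best response Medium.
Country A against High: payoffs 5, -5 → best response Low.
Country B against Low: payoffs 5, -1 → best response Medium.
Country B against Medium: payoffs -1, 3 → best response High.
No profile is a mutual best response for all players.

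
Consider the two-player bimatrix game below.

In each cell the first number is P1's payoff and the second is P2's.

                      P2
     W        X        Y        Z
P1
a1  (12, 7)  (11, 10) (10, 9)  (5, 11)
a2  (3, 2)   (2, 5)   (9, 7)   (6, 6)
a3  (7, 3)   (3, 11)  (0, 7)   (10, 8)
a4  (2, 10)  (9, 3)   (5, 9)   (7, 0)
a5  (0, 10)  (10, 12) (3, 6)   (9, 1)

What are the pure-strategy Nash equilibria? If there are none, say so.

P1 against W: payoffs 12, 3, 7, 2, 0 → best response a1.
P1 against X: payoffs 11, 2, 3, 9, 10 → best response a1.
P1 against Y: payoffs 10, 9, 0, 5, 3 → best response a1.
P1 against Z: payoffs 5, 6, 10, 7, 9 → best response a3.
P2 against a1: payoffs 7, 10, 9, 11 → best response Z.
P2 against a2: payoffs 2, 5, 7, 6 → best response Y.
P2 against a3: payoffs 3, 11, 7, 8 → best response X.
P2 against a4: payoffs 10, 3, 9, 0 → best response W.
P2 against a5: payoffs 10, 12, 6, 1 → best response X.
No profile is a mutual best response for all players.

There is no pure-strategy Nash equilibrium.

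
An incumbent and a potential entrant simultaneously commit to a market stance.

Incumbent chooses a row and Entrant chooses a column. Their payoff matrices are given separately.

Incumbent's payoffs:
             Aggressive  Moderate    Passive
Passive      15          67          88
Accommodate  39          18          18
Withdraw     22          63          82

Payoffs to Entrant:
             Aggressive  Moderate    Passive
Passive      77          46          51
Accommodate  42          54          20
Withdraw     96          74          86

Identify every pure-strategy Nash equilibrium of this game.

This game has no pure Nash equilibrium.

(Passive, Aggressive): Incumbent can switch to Accommodate (15 → 39). Not NE.
(Passive, Moderate): Entrant can switch to Aggressive (46 → 77). Not NE.
(Passive, Passive): Entrant can switch to Aggressive (51 → 77). Not NE.
(Accommodate, Aggressive): Entrant can switch to Moderate (42 → 54). Not NE.
(Accommodate, Moderate): Incumbent can switch to Passive (18 → 67). Not NE.
(Accommodate, Passive): Incumbent can switch to Passive (18 → 88). Not NE.
(Withdraw, Aggressive): Incumbent can switch to Accommodate (22 → 39). Not NE.
(Withdraw, Moderate): Incumbent can switch to Passive (63 → 67). Not NE.
(The remaining 1 profile has a profitable deviation by the same check.)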